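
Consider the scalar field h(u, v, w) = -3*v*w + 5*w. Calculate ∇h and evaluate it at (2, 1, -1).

(0, 3, 2)

∂h/∂u = 0
∂h/∂v = -3*w
∂h/∂w = -3*v + 5
∇h = (0, -3*w, -3*v + 5)
At (2, 1, -1): (0, 3, 2).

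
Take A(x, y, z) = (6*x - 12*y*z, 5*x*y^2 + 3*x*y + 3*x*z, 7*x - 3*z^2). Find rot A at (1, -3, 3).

(∇×A)₁ = ∂A₃/∂y − ∂A₂/∂z = -3*x
(∇×A)₂ = ∂A₁/∂z − ∂A₃/∂x = -12*y - 7
(∇×A)₃ = ∂A₂/∂x − ∂A₁/∂y = 5*y^2 + 3*y + 15*z
∇×A = (-3*x, -12*y - 7, 5*y^2 + 3*y + 15*z)
At (1, -3, 3): (-3, 29, 81).

(-3, 29, 81)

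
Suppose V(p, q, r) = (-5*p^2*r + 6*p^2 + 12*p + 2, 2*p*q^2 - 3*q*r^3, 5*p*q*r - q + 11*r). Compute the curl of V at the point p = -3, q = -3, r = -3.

(-199, -90, 18)

(∇×V)₁ = ∂V₃/∂q − ∂V₂/∂r = 5*p*r + 9*q*r^2 - 1
(∇×V)₂ = ∂V₁/∂r − ∂V₃/∂p = -5*p^2 - 5*q*r
(∇×V)₃ = ∂V₂/∂p − ∂V₁/∂q = 2*q^2
∇×V = (5*p*r + 9*q*r^2 - 1, -5*p^2 - 5*q*r, 2*q^2)
At (-3, -3, -3): (-199, -90, 18).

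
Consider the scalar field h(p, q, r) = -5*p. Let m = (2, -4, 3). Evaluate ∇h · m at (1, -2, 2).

∂h/∂p = -5
∂h/∂q = 0
∂h/∂r = 0
∇h at (1, -2, 2) = (-5, 0, 0)
∇h · m = (-5)(2) + (0)(-4) + (0)(3) = -10

-10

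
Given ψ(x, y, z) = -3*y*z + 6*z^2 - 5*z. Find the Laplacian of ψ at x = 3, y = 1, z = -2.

∂²ψ/∂x² = 0
∂²ψ/∂y² = 0
∂²ψ/∂z² = 12
∇²ψ = 12
At (3, 1, -2): 12.

12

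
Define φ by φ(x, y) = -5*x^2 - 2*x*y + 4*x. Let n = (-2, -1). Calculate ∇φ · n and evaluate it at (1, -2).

6

∂φ/∂x = -10*x - 2*y + 4
∂φ/∂y = -2*x
∇φ at (1, -2) = (-2, -2)
∇φ · n = (-2)(-2) + (-2)(-1) = 6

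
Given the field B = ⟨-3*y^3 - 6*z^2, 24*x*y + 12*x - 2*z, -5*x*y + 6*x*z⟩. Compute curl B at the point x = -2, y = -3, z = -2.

(∇×B)₁ = ∂B₃/∂y − ∂B₂/∂z = -5*x + 2
(∇×B)₂ = ∂B₁/∂z − ∂B₃/∂x = 5*y - 18*z
(∇×B)₃ = ∂B₂/∂x − ∂B₁/∂y = 9*y^2 + 24*y + 12
∇×B = (-5*x + 2, 5*y - 18*z, 9*y^2 + 24*y + 12)
At (-2, -3, -2): (12, 21, 21).

(12, 21, 21)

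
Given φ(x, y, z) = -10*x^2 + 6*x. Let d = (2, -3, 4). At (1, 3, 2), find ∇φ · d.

-28

∂φ/∂x = -20*x + 6
∂φ/∂y = 0
∂φ/∂z = 0
∇φ at (1, 3, 2) = (-14, 0, 0)
∇φ · d = (-14)(2) + (0)(-3) + (0)(4) = -28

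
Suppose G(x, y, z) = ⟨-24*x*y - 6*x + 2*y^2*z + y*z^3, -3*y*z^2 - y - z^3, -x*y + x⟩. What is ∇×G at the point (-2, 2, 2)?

(∇×G)₁ = ∂G₃/∂y − ∂G₂/∂z = -x + 6*y*z + 3*z^2
(∇×G)₂ = ∂G₁/∂z − ∂G₃/∂x = 2*y^2 + 3*y*z^2 + y - 1
(∇×G)₃ = ∂G₂/∂x − ∂G₁/∂y = 24*x - 4*y*z - z^3
∇×G = (-x + 6*y*z + 3*z^2, 2*y^2 + 3*y*z^2 + y - 1, 24*x - 4*y*z - z^3)
At (-2, 2, 2): (38, 33, -72).

(38, 33, -72)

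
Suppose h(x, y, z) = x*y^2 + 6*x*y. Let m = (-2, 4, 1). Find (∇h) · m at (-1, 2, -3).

-72

∂h/∂x = y^2 + 6*y
∂h/∂y = 2*x*y + 6*x
∂h/∂z = 0
∇h at (-1, 2, -3) = (16, -10, 0)
∇h · m = (16)(-2) + (-10)(4) + (0)(1) = -72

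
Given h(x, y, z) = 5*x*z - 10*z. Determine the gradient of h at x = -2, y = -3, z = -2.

∂h/∂x = 5*z
∂h/∂y = 0
∂h/∂z = 5*x - 10
∇h = (5*z, 0, 5*x - 10)
At (-2, -3, -2): (-10, 0, -20).

(-10, 0, -20)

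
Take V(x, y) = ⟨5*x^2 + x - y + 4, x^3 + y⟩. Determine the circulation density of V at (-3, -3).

∂V₂/∂x = 3*x^2
∂V₁/∂y = -1
Scalar curl = 3*x^2 + 1
At (-3, -3): 28.

28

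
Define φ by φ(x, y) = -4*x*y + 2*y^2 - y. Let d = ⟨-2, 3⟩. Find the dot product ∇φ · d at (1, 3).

∂φ/∂x = -4*y
∂φ/∂y = -4*x + 4*y - 1
∇φ at (1, 3) = (-12, 7)
∇φ · d = (-12)(-2) + (7)(3) = 45

45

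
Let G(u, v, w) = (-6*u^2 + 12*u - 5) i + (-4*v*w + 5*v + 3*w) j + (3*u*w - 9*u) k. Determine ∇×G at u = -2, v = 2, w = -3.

(5, 18, 0)

(∇×G)₁ = ∂G₃/∂v − ∂G₂/∂w = 4*v - 3
(∇×G)₂ = ∂G₁/∂w − ∂G₃/∂u = -3*w + 9
(∇×G)₃ = ∂G₂/∂u − ∂G₁/∂v = 0
∇×G = (4*v - 3, -3*w + 9, 0)
At (-2, 2, -3): (5, 18, 0).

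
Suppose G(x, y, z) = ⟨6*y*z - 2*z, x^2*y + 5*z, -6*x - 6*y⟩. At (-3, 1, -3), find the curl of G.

(∇×G)₁ = ∂G₃/∂y − ∂G₂/∂z = -11
(∇×G)₂ = ∂G₁/∂z − ∂G₃/∂x = 6*y + 4
(∇×G)₃ = ∂G₂/∂x − ∂G₁/∂y = 2*x*y - 6*z
∇×G = (-11, 6*y + 4, 2*x*y - 6*z)
At (-3, 1, -3): (-11, 10, 12).

(-11, 10, 12)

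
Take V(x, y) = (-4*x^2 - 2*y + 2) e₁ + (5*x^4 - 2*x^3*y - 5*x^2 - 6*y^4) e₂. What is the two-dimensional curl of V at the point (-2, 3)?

∂V₂/∂x = 20*x^3 - 6*x^2*y - 10*x
∂V₁/∂y = -2
Scalar curl = 20*x^3 - 6*x^2*y - 10*x + 2
At (-2, 3): -210.

-210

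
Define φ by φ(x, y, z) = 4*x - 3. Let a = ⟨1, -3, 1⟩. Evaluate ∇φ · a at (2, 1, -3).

∂φ/∂x = 4
∂φ/∂y = 0
∂φ/∂z = 0
∇φ at (2, 1, -3) = (4, 0, 0)
∇φ · a = (4)(1) + (0)(-3) + (0)(1) = 4

4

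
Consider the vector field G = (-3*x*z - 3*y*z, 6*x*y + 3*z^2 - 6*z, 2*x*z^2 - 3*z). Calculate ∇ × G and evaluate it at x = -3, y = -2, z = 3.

(-12, -3, -3)

(∇×G)₁ = ∂G₃/∂y − ∂G₂/∂z = -6*z + 6
(∇×G)₂ = ∂G₁/∂z − ∂G₃/∂x = -3*x - 3*y - 2*z^2
(∇×G)₃ = ∂G₂/∂x − ∂G₁/∂y = 6*y + 3*z
∇×G = (-6*z + 6, -3*x - 3*y - 2*z^2, 6*y + 3*z)
At (-3, -2, 3): (-12, -3, -3).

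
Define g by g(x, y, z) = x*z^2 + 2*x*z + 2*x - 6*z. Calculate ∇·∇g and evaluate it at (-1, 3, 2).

-2

∂²g/∂x² = 0
∂²g/∂y² = 0
∂²g/∂z² = 2*x
∇²g = 2*x
At (-1, 3, 2): -2.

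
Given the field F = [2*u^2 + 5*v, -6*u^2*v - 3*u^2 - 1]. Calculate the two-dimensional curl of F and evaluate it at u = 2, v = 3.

∂F₂/∂u = -12*u*v - 6*u
∂F₁/∂v = 5
Scalar curl = -12*u*v - 6*u - 5
At (2, 3): -89.

-89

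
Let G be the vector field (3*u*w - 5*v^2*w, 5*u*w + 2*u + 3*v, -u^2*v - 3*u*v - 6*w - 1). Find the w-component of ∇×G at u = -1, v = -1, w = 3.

-13

(∇×G)_3 = ∂G₂/∂u − ∂G₁/∂v
= 5*w + 2 − (-10*v*w)
= 10*v*w + 5*w + 2
At (-1, -1, 3): -13.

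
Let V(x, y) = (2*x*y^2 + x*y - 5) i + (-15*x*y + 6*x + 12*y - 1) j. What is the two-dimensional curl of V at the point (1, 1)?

-14

∂V₂/∂x = -15*y + 6
∂V₁/∂y = 4*x*y + x
Scalar curl = -4*x*y - x - 15*y + 6
At (1, 1): -14.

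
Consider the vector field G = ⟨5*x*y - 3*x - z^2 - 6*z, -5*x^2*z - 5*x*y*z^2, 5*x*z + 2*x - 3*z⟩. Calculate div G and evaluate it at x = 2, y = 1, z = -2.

∂G₁/∂x = 5*y - 3
∂G₂/∂y = -5*x*z^2
∂G₃/∂z = 5*x - 3
∇·G = -5*x*z^2 + 5*x + 5*y - 6
At (2, 1, -2): -31.

-31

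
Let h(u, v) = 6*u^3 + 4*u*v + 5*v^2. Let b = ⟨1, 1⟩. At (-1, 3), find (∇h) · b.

∂h/∂u = 18*u^2 + 4*v
∂h/∂v = 4*u + 10*v
∇h at (-1, 3) = (30, 26)
∇h · b = (30)(1) + (26)(1) = 56

56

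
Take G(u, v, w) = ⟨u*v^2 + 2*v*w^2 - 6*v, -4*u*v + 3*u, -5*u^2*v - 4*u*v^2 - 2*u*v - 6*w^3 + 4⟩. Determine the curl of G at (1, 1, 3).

(∇×G)₁ = ∂G₃/∂v − ∂G₂/∂w = -5*u^2 - 8*u*v - 2*u
(∇×G)₂ = ∂G₁/∂w − ∂G₃/∂u = 10*u*v + 4*v^2 + 4*v*w + 2*v
(∇×G)₃ = ∂G₂/∂u − ∂G₁/∂v = -2*u*v - 4*v - 2*w^2 + 9
∇×G = (-5*u^2 - 8*u*v - 2*u, 10*u*v + 4*v^2 + 4*v*w + 2*v, -2*u*v - 4*v - 2*w^2 + 9)
At (1, 1, 3): (-15, 28, -15).

(-15, 28, -15)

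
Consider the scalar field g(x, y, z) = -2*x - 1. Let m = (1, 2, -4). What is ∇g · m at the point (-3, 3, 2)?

∂g/∂x = -2
∂g/∂y = 0
∂g/∂z = 0
∇g at (-3, 3, 2) = (-2, 0, 0)
∇g · m = (-2)(1) + (0)(2) + (0)(-4) = -2

-2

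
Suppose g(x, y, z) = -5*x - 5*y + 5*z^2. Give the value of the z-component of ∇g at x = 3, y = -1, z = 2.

(∇g)_3 = ∂g/∂z = 10*z
At (3, -1, 2): 20.

20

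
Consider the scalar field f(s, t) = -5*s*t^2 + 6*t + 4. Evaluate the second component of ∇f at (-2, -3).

-54

(∇f)_2 = ∂f/∂t = -10*s*t + 6
At (-2, -3): -54.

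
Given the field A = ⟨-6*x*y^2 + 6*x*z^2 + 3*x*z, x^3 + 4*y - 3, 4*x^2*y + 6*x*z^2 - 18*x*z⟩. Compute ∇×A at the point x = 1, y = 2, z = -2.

(∇×A)₁ = ∂A₃/∂y − ∂A₂/∂z = 4*x^2
(∇×A)₂ = ∂A₁/∂z − ∂A₃/∂x = -8*x*y + 12*x*z + 3*x - 6*z^2 + 18*z
(∇×A)₃ = ∂A₂/∂x − ∂A₁/∂y = 3*x^2 + 12*x*y
∇×A = (4*x^2, -8*x*y + 12*x*z + 3*x - 6*z^2 + 18*z, 3*x^2 + 12*x*y)
At (1, 2, -2): (4, -97, 27).

(4, -97, 27)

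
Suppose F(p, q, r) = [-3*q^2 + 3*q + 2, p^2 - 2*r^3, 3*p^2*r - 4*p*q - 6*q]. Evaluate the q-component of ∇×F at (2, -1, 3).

-40

(∇×F)_2 = ∂F₁/∂r − ∂F₃/∂p
= 0 − (6*p*r - 4*q)
= -6*p*r + 4*q
At (2, -1, 3): -40.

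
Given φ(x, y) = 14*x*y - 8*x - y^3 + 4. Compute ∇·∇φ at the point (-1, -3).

18

∂²φ/∂x² = 0
∂²φ/∂y² = -6*y
∇²φ = -6*y
At (-1, -3): 18.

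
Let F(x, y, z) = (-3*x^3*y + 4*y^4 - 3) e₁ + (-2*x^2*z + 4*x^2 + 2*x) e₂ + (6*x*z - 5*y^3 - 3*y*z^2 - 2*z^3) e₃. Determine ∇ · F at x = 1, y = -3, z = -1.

9

∂F₁/∂x = -9*x^2*y
∂F₂/∂y = 0
∂F₃/∂z = 6*x - 6*y*z - 6*z^2
∇·F = -9*x^2*y + 6*x - 6*y*z - 6*z^2
At (1, -3, -1): 9.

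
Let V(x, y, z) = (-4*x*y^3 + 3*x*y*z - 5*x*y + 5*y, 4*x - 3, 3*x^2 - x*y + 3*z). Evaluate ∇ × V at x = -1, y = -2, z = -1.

(∇×V)₁ = ∂V₃/∂y − ∂V₂/∂z = -x
(∇×V)₂ = ∂V₁/∂z − ∂V₃/∂x = 3*x*y - 6*x + y
(∇×V)₃ = ∂V₂/∂x − ∂V₁/∂y = 12*x*y^2 - 3*x*z + 5*x - 1
∇×V = (-x, 3*x*y - 6*x + y, 12*x*y^2 - 3*x*z + 5*x - 1)
At (-1, -2, -1): (1, 10, -57).

(1, 10, -57)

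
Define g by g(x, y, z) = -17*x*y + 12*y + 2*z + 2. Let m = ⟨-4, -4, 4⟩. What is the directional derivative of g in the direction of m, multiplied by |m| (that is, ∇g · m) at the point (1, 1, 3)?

96

∂g/∂x = -17*y
∂g/∂y = -17*x + 12
∂g/∂z = 2
∇g at (1, 1, 3) = (-17, -5, 2)
∇g · m = (-17)(-4) + (-5)(-4) + (2)(4) = 96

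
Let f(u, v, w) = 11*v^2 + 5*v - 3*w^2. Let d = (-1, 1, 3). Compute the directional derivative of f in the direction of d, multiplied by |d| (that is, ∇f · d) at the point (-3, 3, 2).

35

∂f/∂u = 0
∂f/∂v = 22*v + 5
∂f/∂w = -6*w
∇f at (-3, 3, 2) = (0, 71, -12)
∇f · d = (0)(-1) + (71)(1) + (-12)(3) = 35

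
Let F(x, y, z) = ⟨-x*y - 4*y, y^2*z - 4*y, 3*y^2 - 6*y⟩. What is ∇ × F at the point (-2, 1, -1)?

(∇×F)₁ = ∂F₃/∂y − ∂F₂/∂z = -y^2 + 6*y - 6
(∇×F)₂ = ∂F₁/∂z − ∂F₃/∂x = 0
(∇×F)₃ = ∂F₂/∂x − ∂F₁/∂y = x + 4
∇×F = (-y^2 + 6*y - 6, 0, x + 4)
At (-2, 1, -1): (-1, 0, 2).

(-1, 0, 2)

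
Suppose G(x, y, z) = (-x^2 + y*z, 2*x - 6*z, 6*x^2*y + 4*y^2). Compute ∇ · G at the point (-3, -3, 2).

∂G₁/∂x = -2*x
∂G₂/∂y = 0
∂G₃/∂z = 0
∇·G = -2*x
At (-3, -3, 2): 6.

6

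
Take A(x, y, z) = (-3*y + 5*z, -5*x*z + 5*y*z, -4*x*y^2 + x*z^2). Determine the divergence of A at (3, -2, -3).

∂A₁/∂x = 0
∂A₂/∂y = 5*z
∂A₃/∂z = 2*x*z
∇·A = 2*x*z + 5*z
At (3, -2, -3): -33.

-33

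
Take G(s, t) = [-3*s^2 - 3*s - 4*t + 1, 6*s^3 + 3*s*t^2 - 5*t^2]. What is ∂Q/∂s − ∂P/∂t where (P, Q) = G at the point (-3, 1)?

∂G₂/∂s = 18*s^2 + 3*t^2
∂G₁/∂t = -4
Scalar curl = 18*s^2 + 3*t^2 + 4
At (-3, 1): 169.

169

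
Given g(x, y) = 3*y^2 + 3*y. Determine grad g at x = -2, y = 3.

(0, 21)

∂g/∂x = 0
∂g/∂y = 6*y + 3
∇g = (0, 6*y + 3)
At (-2, 3): (0, 21).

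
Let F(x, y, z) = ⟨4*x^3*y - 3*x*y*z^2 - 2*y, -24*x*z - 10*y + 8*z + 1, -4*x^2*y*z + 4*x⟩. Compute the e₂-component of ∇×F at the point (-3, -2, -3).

(∇×F)_2 = ∂F₁/∂z − ∂F₃/∂x
= -6*x*y*z − (-8*x*y*z + 4)
= 2*x*y*z - 4
At (-3, -2, -3): -40.

-40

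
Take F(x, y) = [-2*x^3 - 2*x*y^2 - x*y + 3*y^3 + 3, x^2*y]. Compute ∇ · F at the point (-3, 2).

-55

∂F₁/∂x = -6*x^2 - 2*y^2 - y
∂F₂/∂y = x^2
∇·F = -5*x^2 - 2*y^2 - y
At (-3, 2): -55.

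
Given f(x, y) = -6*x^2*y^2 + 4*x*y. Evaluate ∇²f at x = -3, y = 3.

-216

∂²f/∂x² = -12*y^2
∂²f/∂y² = -12*x^2
∇²f = -12*x^2 - 12*y^2
At (-3, 3): -216.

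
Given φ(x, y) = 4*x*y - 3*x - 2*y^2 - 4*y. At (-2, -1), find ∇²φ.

-4

∂²φ/∂x² = 0
∂²φ/∂y² = -4
∇²φ = -4
At (-2, -1): -4.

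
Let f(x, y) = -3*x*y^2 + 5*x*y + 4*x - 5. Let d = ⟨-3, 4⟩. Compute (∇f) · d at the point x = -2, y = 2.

∂f/∂x = -3*y^2 + 5*y + 4
∂f/∂y = -6*x*y + 5*x
∇f at (-2, 2) = (2, 14)
∇f · d = (2)(-3) + (14)(4) = 50

50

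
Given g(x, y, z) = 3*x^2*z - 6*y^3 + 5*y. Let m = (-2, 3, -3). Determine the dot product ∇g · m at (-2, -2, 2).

∂g/∂x = 6*x*z
∂g/∂y = -18*y^2 + 5
∂g/∂z = 3*x^2
∇g at (-2, -2, 2) = (-24, -67, 12)
∇g · m = (-24)(-2) + (-67)(3) + (12)(-3) = -189

-189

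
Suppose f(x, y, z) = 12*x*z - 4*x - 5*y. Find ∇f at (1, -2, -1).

∂f/∂x = 12*z - 4
∂f/∂y = -5
∂f/∂z = 12*x
∇f = (12*z - 4, -5, 12*x)
At (1, -2, -1): (-16, -5, 12).

(-16, -5, 12)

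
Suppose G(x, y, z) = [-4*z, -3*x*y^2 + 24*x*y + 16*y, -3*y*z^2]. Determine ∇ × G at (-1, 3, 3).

(∇×G)₁ = ∂G₃/∂y − ∂G₂/∂z = -3*z^2
(∇×G)₂ = ∂G₁/∂z − ∂G₃/∂x = -4
(∇×G)₃ = ∂G₂/∂x − ∂G₁/∂y = -3*y^2 + 24*y
∇×G = (-3*z^2, -4, -3*y^2 + 24*y)
At (-1, 3, 3): (-27, -4, 45).

(-27, -4, 45)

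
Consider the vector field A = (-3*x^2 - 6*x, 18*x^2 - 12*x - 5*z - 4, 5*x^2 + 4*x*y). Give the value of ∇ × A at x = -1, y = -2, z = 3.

(∇×A)₁ = ∂A₃/∂y − ∂A₂/∂z = 4*x + 5
(∇×A)₂ = ∂A₁/∂z − ∂A₃/∂x = -10*x - 4*y
(∇×A)₃ = ∂A₂/∂x − ∂A₁/∂y = 36*x - 12
∇×A = (4*x + 5, -10*x - 4*y, 36*x - 12)
At (-1, -2, 3): (1, 18, -48).

(1, 18, -48)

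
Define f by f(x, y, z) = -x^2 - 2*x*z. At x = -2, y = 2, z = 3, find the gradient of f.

∂f/∂x = -2*x - 2*z
∂f/∂y = 0
∂f/∂z = -2*x
∇f = (-2*x - 2*z, 0, -2*x)
At (-2, 2, 3): (-2, 0, 4).

(-2, 0, 4)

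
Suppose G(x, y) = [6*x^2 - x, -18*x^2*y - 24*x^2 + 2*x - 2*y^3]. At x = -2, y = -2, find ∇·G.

∂G₁/∂x = 12*x - 1
∂G₂/∂y = -18*x^2 - 6*y^2
∇·G = -18*x^2 + 12*x - 6*y^2 - 1
At (-2, -2): -121.

-121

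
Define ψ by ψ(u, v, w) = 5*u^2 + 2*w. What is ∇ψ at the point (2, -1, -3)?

∂ψ/∂u = 10*u
∂ψ/∂v = 0
∂ψ/∂w = 2
∇ψ = (10*u, 0, 2)
At (2, -1, -3): (20, 0, 2).

(20, 0, 2)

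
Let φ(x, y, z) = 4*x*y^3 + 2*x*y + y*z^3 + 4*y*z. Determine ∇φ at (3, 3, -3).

(114, 291, 93)

∂φ/∂x = 4*y^3 + 2*y
∂φ/∂y = 12*x*y^2 + 2*x + z^3 + 4*z
∂φ/∂z = 3*y*z^2 + 4*y
∇φ = (4*y^3 + 2*y, 12*x*y^2 + 2*x + z^3 + 4*z, 3*y*z^2 + 4*y)
At (3, 3, -3): (114, 291, 93).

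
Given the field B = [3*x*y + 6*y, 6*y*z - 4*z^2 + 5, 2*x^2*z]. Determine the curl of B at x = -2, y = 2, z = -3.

(-36, -24, 0)

(∇×B)₁ = ∂B₃/∂y − ∂B₂/∂z = -6*y + 8*z
(∇×B)₂ = ∂B₁/∂z − ∂B₃/∂x = -4*x*z
(∇×B)₃ = ∂B₂/∂x − ∂B₁/∂y = -3*x - 6
∇×B = (-6*y + 8*z, -4*x*z, -3*x - 6)
At (-2, 2, -3): (-36, -24, 0).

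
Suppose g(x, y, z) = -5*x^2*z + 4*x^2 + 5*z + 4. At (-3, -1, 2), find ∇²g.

∂²g/∂x² = 2*(-5*z + 4)
∂²g/∂y² = 0
∂²g/∂z² = 0
∇²g = -10*z + 8
At (-3, -1, 2): -12.

-12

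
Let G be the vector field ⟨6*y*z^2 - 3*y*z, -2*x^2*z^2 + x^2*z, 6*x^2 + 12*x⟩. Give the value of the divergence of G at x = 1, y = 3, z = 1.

0

∂G₁/∂x = 0
∂G₂/∂y = 0
∂G₃/∂z = 0
∇·G = 0
At (1, 3, 1): 0.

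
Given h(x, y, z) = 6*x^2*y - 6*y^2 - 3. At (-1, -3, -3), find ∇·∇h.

-48

∂²h/∂x² = 12*y
∂²h/∂y² = -12
∂²h/∂z² = 0
∇²h = 12*y - 12
At (-1, -3, -3): -48.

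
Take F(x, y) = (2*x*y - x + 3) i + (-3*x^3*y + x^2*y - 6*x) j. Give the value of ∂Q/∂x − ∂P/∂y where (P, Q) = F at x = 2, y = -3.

∂F₂/∂x = -9*x^2*y + 2*x*y - 6
∂F₁/∂y = 2*x
Scalar curl = -9*x^2*y + 2*x*y - 2*x - 6
At (2, -3): 86.

86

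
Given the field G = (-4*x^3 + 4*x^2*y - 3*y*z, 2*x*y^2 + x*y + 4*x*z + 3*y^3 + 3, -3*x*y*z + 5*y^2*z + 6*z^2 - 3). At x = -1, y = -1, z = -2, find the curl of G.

(18, 9, -17)

(∇×G)₁ = ∂G₃/∂y − ∂G₂/∂z = -3*x*z - 4*x + 10*y*z
(∇×G)₂ = ∂G₁/∂z − ∂G₃/∂x = 3*y*z - 3*y
(∇×G)₃ = ∂G₂/∂x − ∂G₁/∂y = -4*x^2 + 2*y^2 + y + 7*z
∇×G = (-3*x*z - 4*x + 10*y*z, 3*y*z - 3*y, -4*x^2 + 2*y^2 + y + 7*z)
At (-1, -1, -2): (18, 9, -17).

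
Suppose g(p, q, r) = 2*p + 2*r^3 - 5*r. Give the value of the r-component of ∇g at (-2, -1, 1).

1

(∇g)_3 = ∂g/∂r = 6*r^2 - 5
At (-2, -1, 1): 1.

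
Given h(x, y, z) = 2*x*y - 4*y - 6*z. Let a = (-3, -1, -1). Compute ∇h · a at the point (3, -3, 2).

22

∂h/∂x = 2*y
∂h/∂y = 2*x - 4
∂h/∂z = -6
∇h at (3, -3, 2) = (-6, 2, -6)
∇h · a = (-6)(-3) + (2)(-1) + (-6)(-1) = 22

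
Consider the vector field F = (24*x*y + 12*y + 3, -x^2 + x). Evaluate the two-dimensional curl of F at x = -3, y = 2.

∂F₂/∂x = -2*x + 1
∂F₁/∂y = 24*x + 12
Scalar curl = -26*x - 11
At (-3, 2): 67.

67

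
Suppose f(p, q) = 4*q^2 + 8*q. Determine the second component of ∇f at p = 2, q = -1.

(∇f)_2 = ∂f/∂q = 8*q + 8
At (2, -1): 0.

0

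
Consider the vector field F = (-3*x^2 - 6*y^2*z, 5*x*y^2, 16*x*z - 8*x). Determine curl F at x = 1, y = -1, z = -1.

(∇×F)₁ = ∂F₃/∂y − ∂F₂/∂z = 0
(∇×F)₂ = ∂F₁/∂z − ∂F₃/∂x = -6*y^2 - 16*z + 8
(∇×F)₃ = ∂F₂/∂x − ∂F₁/∂y = 5*y^2 + 12*y*z
∇×F = (0, -6*y^2 - 16*z + 8, 5*y^2 + 12*y*z)
At (1, -1, -1): (0, 18, 17).

(0, 18, 17)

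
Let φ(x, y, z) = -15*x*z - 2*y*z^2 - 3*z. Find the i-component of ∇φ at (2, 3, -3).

(∇φ)_1 = ∂φ/∂x = -15*z
At (2, 3, -3): 45.

45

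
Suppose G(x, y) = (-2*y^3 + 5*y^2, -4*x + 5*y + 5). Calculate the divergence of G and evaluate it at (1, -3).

5

∂G₁/∂x = 0
∂G₂/∂y = 5
∇·G = 5
At (1, -3): 5.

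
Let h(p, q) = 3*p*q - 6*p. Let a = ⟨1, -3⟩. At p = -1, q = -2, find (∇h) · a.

∂h/∂p = 3*q - 6
∂h/∂q = 3*p
∇h at (-1, -2) = (-12, -3)
∇h · a = (-12)(1) + (-3)(-3) = -3

-3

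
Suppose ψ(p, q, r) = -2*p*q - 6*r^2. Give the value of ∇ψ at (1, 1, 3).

∂ψ/∂p = -2*q
∂ψ/∂q = -2*p
∂ψ/∂r = -12*r
∇ψ = (-2*q, -2*p, -12*r)
At (1, 1, 3): (-2, -2, -36).

(-2, -2, -36)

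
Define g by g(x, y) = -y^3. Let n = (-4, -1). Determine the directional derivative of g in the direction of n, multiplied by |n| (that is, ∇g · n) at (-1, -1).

∂g/∂x = 0
∂g/∂y = -3*y^2
∇g at (-1, -1) = (0, -3)
∇g · n = (0)(-4) + (-3)(-1) = 3

3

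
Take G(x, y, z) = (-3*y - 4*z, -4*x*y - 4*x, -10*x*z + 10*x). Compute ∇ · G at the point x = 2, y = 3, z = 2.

-28

∂G₁/∂x = 0
∂G₂/∂y = -4*x
∂G₃/∂z = -10*x
∇·G = -14*x
At (2, 3, 2): -28.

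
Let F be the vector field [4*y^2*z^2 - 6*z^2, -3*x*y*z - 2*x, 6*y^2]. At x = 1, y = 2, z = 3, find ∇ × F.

(∇×F)₁ = ∂F₃/∂y − ∂F₂/∂z = 3*x*y + 12*y
(∇×F)₂ = ∂F₁/∂z − ∂F₃/∂x = 8*y^2*z - 12*z
(∇×F)₃ = ∂F₂/∂x − ∂F₁/∂y = -8*y*z^2 - 3*y*z - 2
∇×F = (3*x*y + 12*y, 8*y^2*z - 12*z, -8*y*z^2 - 3*y*z - 2)
At (1, 2, 3): (30, 60, -164).

(30, 60, -164)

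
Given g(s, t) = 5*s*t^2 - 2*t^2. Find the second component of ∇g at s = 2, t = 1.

(∇g)_2 = ∂g/∂t = 10*s*t - 4*t
At (2, 1): 16.

16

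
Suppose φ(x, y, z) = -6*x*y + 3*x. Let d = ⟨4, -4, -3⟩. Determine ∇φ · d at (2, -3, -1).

∂φ/∂x = -6*y + 3
∂φ/∂y = -6*x
∂φ/∂z = 0
∇φ at (2, -3, -1) = (21, -12, 0)
∇φ · d = (21)(4) + (-12)(-4) + (0)(-3) = 132

132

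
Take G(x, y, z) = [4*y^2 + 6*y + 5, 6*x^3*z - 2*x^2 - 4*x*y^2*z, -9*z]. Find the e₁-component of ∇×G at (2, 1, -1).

-40

(∇×G)_1 = ∂G₃/∂y − ∂G₂/∂z
= 0 − (6*x^3 - 4*x*y^2)
= -6*x^3 + 4*x*y^2
At (2, 1, -1): -40.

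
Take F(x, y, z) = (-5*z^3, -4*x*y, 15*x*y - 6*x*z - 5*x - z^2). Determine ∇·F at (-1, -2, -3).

16

∂F₁/∂x = 0
∂F₂/∂y = -4*x
∂F₃/∂z = -6*x - 2*z
∇·F = -10*x - 2*z
At (-1, -2, -3): 16.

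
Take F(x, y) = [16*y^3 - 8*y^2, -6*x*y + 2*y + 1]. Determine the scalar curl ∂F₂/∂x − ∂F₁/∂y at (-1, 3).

∂F₂/∂x = -6*y
∂F₁/∂y = 48*y^2 - 16*y
Scalar curl = -48*y^2 + 10*y
At (-1, 3): -402.

-402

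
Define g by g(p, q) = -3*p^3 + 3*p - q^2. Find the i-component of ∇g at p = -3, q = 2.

-78

(∇g)_1 = ∂g/∂p = -9*p^2 + 3
At (-3, 2): -78.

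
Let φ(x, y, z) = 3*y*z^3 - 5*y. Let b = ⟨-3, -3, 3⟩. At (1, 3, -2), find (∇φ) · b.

411

∂φ/∂x = 0
∂φ/∂y = 3*z^3 - 5
∂φ/∂z = 9*y*z^2
∇φ at (1, 3, -2) = (0, -29, 108)
∇φ · b = (0)(-3) + (-29)(-3) + (108)(3) = 411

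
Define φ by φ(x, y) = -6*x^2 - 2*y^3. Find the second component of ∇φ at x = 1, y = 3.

(∇φ)_2 = ∂φ/∂y = -6*y^2
At (1, 3): -54.

-54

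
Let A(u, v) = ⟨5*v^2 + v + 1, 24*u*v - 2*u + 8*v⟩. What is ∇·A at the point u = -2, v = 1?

-40

∂A₁/∂u = 0
∂A₂/∂v = 24*u + 8
∇·A = 24*u + 8
At (-2, 1): -40.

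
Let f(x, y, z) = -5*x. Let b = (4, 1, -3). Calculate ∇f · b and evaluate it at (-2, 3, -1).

-20

∂f/∂x = -5
∂f/∂y = 0
∂f/∂z = 0
∇f at (-2, 3, -1) = (-5, 0, 0)
∇f · b = (-5)(4) + (0)(1) + (0)(-3) = -20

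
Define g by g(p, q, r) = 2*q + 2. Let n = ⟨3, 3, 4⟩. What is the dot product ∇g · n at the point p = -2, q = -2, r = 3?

6

∂g/∂p = 0
∂g/∂q = 2
∂g/∂r = 0
∇g at (-2, -2, 3) = (0, 2, 0)
∇g · n = (0)(3) + (2)(3) + (0)(4) = 6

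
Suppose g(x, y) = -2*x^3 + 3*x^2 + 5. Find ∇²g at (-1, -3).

18

∂²g/∂x² = 6*(-2*x + 1)
∂²g/∂y² = 0
∇²g = -12*x + 6
At (-1, -3): 18.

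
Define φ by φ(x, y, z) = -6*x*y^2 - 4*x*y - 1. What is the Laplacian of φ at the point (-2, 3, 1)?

∂²φ/∂x² = 0
∂²φ/∂y² = -12*x
∂²φ/∂z² = 0
∇²φ = -12*x
At (-2, 3, 1): 24.

24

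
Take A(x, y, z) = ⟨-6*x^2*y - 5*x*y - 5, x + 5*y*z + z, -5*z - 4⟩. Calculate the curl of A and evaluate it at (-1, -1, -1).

(∇×A)₁ = ∂A₃/∂y − ∂A₂/∂z = -5*y - 1
(∇×A)₂ = ∂A₁/∂z − ∂A₃/∂x = 0
(∇×A)₃ = ∂A₂/∂x − ∂A₁/∂y = 6*x^2 + 5*x + 1
∇×A = (-5*y - 1, 0, 6*x^2 + 5*x + 1)
At (-1, -1, -1): (4, 0, 2).

(4, 0, 2)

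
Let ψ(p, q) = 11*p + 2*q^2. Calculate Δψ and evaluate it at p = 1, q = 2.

4

∂²ψ/∂p² = 0
∂²ψ/∂q² = 4
∇²ψ = 4
At (1, 2): 4.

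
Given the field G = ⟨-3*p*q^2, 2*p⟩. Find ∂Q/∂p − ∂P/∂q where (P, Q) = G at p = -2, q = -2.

∂G₂/∂p = 2
∂G₁/∂q = -6*p*q
Scalar curl = 6*p*q + 2
At (-2, -2): 26.

26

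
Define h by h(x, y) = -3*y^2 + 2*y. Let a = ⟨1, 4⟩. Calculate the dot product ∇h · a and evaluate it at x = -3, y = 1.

-16

∂h/∂x = 0
∂h/∂y = -6*y + 2
∇h at (-3, 1) = (0, -4)
∇h · a = (0)(1) + (-4)(4) = -16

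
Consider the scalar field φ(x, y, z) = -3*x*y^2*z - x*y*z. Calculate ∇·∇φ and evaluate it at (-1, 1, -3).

-18

∂²φ/∂x² = 0
∂²φ/∂y² = -6*x*z
∂²φ/∂z² = 0
∇²φ = -6*x*z
At (-1, 1, -3): -18.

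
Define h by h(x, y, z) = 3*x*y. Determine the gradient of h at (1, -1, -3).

∂h/∂x = 3*y
∂h/∂y = 3*x
∂h/∂z = 0
∇h = (3*y, 3*x, 0)
At (1, -1, -3): (-3, 3, 0).

(-3, 3, 0)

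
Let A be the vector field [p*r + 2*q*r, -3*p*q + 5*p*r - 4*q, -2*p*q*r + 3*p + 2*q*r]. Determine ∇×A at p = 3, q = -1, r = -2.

(∇×A)₁ = ∂A₃/∂q − ∂A₂/∂r = -2*p*r - 5*p + 2*r
(∇×A)₂ = ∂A₁/∂r − ∂A₃/∂p = p + 2*q*r + 2*q - 3
(∇×A)₃ = ∂A₂/∂p − ∂A₁/∂q = -3*q + 3*r
∇×A = (-2*p*r - 5*p + 2*r, p + 2*q*r + 2*q - 3, -3*q + 3*r)
At (3, -1, -2): (-7, 2, -3).

(-7, 2, -3)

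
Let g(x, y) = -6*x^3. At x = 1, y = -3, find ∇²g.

-36

∂²g/∂x² = -36*x
∂²g/∂y² = 0
∇²g = -36*x
At (1, -3): -36.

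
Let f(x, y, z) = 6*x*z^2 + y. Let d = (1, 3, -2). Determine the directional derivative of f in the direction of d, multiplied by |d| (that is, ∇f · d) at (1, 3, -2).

∂f/∂x = 6*z^2
∂f/∂y = 1
∂f/∂z = 12*x*z
∇f at (1, 3, -2) = (24, 1, -24)
∇f · d = (24)(1) + (1)(3) + (-24)(-2) = 75

75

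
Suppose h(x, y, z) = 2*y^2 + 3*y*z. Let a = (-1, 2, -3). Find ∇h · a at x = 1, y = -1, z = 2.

∂h/∂x = 0
∂h/∂y = 4*y + 3*z
∂h/∂z = 3*y
∇h at (1, -1, 2) = (0, 2, -3)
∇h · a = (0)(-1) + (2)(2) + (-3)(-3) = 13

13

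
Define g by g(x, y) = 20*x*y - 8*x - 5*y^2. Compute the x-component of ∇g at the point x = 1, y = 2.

32

(∇g)_1 = ∂g/∂x = 20*y - 8
At (1, 2): 32.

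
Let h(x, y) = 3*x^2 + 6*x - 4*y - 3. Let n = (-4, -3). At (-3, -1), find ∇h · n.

60

∂h/∂x = 6*x + 6
∂h/∂y = -4
∇h at (-3, -1) = (-12, -4)
∇h · n = (-12)(-4) + (-4)(-3) = 60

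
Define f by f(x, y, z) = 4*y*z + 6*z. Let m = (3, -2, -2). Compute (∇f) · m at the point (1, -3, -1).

20

∂f/∂x = 0
∂f/∂y = 4*z
∂f/∂z = 4*y + 6
∇f at (1, -3, -1) = (0, -4, -6)
∇f · m = (0)(3) + (-4)(-2) + (-6)(-2) = 20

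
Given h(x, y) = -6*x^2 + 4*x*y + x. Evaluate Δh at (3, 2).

∂²h/∂x² = -12
∂²h/∂y² = 0
∇²h = -12
At (3, 2): -12.

-12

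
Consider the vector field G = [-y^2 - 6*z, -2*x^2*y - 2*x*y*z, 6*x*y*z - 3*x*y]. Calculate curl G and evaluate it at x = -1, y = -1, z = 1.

(∇×G)₁ = ∂G₃/∂y − ∂G₂/∂z = 2*x*y + 6*x*z - 3*x
(∇×G)₂ = ∂G₁/∂z − ∂G₃/∂x = -6*y*z + 3*y - 6
(∇×G)₃ = ∂G₂/∂x − ∂G₁/∂y = -4*x*y - 2*y*z + 2*y
∇×G = (2*x*y + 6*x*z - 3*x, -6*y*z + 3*y - 6, -4*x*y - 2*y*z + 2*y)
At (-1, -1, 1): (-1, -3, -4).

(-1, -3, -4)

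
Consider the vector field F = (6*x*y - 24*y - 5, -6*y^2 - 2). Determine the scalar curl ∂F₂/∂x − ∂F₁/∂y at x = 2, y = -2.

∂F₂/∂x = 0
∂F₁/∂y = 6*x - 24
Scalar curl = -6*x + 24
At (2, -2): 12.

12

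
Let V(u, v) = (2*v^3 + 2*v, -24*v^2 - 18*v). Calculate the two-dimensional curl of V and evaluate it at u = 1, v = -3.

∂V₂/∂u = 0
∂V₁/∂v = 6*v^2 + 2
Scalar curl = -6*v^2 - 2
At (1, -3): -56.

-56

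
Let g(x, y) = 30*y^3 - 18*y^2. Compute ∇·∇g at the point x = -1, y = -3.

∂²g/∂x² = 0
∂²g/∂y² = 36*(5*y - 1)
∇²g = 180*y - 36
At (-1, -3): -576.

-576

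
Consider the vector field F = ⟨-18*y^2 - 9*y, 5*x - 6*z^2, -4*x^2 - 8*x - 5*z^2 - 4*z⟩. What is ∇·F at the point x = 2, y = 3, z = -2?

16

∂F₁/∂x = 0
∂F₂/∂y = 0
∂F₃/∂z = -10*z - 4
∇·F = -10*z - 4
At (2, 3, -2): 16.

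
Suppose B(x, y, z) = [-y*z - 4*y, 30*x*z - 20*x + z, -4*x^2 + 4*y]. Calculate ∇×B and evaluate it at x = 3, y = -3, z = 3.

(-87, 27, 77)

(∇×B)₁ = ∂B₃/∂y − ∂B₂/∂z = -30*x + 3
(∇×B)₂ = ∂B₁/∂z − ∂B₃/∂x = 8*x - y
(∇×B)₃ = ∂B₂/∂x − ∂B₁/∂y = 31*z - 16
∇×B = (-30*x + 3, 8*x - y, 31*z - 16)
At (3, -3, 3): (-87, 27, 77).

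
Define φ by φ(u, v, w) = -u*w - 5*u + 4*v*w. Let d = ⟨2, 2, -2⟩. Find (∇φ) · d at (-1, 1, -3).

-38

∂φ/∂u = -w - 5
∂φ/∂v = 4*w
∂φ/∂w = -u + 4*v
∇φ at (-1, 1, -3) = (-2, -12, 5)
∇φ · d = (-2)(2) + (-12)(2) + (5)(-2) = -38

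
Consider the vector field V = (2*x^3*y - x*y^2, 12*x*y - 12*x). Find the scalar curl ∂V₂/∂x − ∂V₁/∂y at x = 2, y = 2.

4

∂V₂/∂x = 12*y - 12
∂V₁/∂y = 2*x^3 - 2*x*y
Scalar curl = -2*x^3 + 2*x*y + 12*y - 12
At (2, 2): 4.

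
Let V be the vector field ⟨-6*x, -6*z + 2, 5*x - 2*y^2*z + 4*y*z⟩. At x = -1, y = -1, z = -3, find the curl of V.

(-18, -5, 0)

(∇×V)₁ = ∂V₃/∂y − ∂V₂/∂z = -4*y*z + 4*z + 6
(∇×V)₂ = ∂V₁/∂z − ∂V₃/∂x = -5
(∇×V)₃ = ∂V₂/∂x − ∂V₁/∂y = 0
∇×V = (-4*y*z + 4*z + 6, -5, 0)
At (-1, -1, -3): (-18, -5, 0).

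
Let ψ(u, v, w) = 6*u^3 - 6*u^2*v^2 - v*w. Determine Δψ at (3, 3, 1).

∂²ψ/∂u² = 12*(3*u - v^2)
∂²ψ/∂v² = -12*u^2
∂²ψ/∂w² = 0
∇²ψ = -12*u^2 + 36*u - 12*v^2
At (3, 3, 1): -108.

-108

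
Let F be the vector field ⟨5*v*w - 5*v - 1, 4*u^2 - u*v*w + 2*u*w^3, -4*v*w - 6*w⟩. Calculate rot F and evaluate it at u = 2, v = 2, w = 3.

(∇×F)₁ = ∂F₃/∂v − ∂F₂/∂w = u*v - 6*u*w^2 - 4*w
(∇×F)₂ = ∂F₁/∂w − ∂F₃/∂u = 5*v
(∇×F)₃ = ∂F₂/∂u − ∂F₁/∂v = 8*u - v*w + 2*w^3 - 5*w + 5
∇×F = (u*v - 6*u*w^2 - 4*w, 5*v, 8*u - v*w + 2*w^3 - 5*w + 5)
At (2, 2, 3): (-116, 10, 54).

(-116, 10, 54)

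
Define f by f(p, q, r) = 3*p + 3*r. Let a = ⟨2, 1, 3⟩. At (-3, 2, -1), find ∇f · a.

15

∂f/∂p = 3
∂f/∂q = 0
∂f/∂r = 3
∇f at (-3, 2, -1) = (3, 0, 3)
∇f · a = (3)(2) + (0)(1) + (3)(3) = 15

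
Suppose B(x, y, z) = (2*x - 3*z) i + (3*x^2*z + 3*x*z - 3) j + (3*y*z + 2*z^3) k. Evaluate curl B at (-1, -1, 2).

(6, -3, -6)

(∇×B)₁ = ∂B₃/∂y − ∂B₂/∂z = -3*x^2 - 3*x + 3*z
(∇×B)₂ = ∂B₁/∂z − ∂B₃/∂x = -3
(∇×B)₃ = ∂B₂/∂x − ∂B₁/∂y = 6*x*z + 3*z
∇×B = (-3*x^2 - 3*x + 3*z, -3, 6*x*z + 3*z)
At (-1, -1, 2): (6, -3, -6).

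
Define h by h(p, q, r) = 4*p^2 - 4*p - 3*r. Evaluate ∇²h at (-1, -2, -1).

∂²h/∂p² = 8
∂²h/∂q² = 0
∂²h/∂r² = 0
∇²h = 8
At (-1, -2, -1): 8.

8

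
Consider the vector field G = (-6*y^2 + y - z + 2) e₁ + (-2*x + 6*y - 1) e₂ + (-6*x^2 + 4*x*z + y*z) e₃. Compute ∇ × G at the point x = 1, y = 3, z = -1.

(∇×G)₁ = ∂G₃/∂y − ∂G₂/∂z = z
(∇×G)₂ = ∂G₁/∂z − ∂G₃/∂x = 12*x - 4*z - 1
(∇×G)₃ = ∂G₂/∂x − ∂G₁/∂y = 12*y - 3
∇×G = (z, 12*x - 4*z - 1, 12*y - 3)
At (1, 3, -1): (-1, 15, 33).

(-1, 15, 33)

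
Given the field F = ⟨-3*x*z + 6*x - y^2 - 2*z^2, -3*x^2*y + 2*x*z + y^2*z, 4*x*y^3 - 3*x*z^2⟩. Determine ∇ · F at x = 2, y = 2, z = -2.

16

∂F₁/∂x = -3*z + 6
∂F₂/∂y = -3*x^2 + 2*y*z
∂F₃/∂z = -6*x*z
∇·F = -3*x^2 - 6*x*z + 2*y*z - 3*z + 6
At (2, 2, -2): 16.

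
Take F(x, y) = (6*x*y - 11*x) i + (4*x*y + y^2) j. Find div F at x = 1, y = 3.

∂F₁/∂x = 6*y - 11
∂F₂/∂y = 4*x + 2*y
∇·F = 4*x + 8*y - 11
At (1, 3): 17.

17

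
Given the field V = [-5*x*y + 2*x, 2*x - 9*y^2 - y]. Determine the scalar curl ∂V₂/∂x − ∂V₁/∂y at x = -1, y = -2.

-3

∂V₂/∂x = 2
∂V₁/∂y = -5*x
Scalar curl = 5*x + 2
At (-1, -2): -3.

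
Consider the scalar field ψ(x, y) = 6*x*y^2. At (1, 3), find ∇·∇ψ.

∂²ψ/∂x² = 0
∂²ψ/∂y² = 12*x
∇²ψ = 12*x
At (1, 3): 12.

12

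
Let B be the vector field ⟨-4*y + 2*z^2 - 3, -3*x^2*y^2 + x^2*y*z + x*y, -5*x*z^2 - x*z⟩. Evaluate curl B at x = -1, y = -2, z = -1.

(∇×B)₁ = ∂B₃/∂y − ∂B₂/∂z = -x^2*y
(∇×B)₂ = ∂B₁/∂z − ∂B₃/∂x = 5*z^2 + 5*z
(∇×B)₃ = ∂B₂/∂x − ∂B₁/∂y = -6*x*y^2 + 2*x*y*z + y + 4
∇×B = (-x^2*y, 5*z^2 + 5*z, -6*x*y^2 + 2*x*y*z + y + 4)
At (-1, -2, -1): (2, 0, 22).

(2, 0, 22)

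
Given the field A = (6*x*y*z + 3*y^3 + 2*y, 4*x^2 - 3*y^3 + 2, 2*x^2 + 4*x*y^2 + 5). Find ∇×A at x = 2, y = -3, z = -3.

(∇×A)₁ = ∂A₃/∂y − ∂A₂/∂z = 8*x*y
(∇×A)₂ = ∂A₁/∂z − ∂A₃/∂x = 6*x*y - 4*x - 4*y^2
(∇×A)₃ = ∂A₂/∂x − ∂A₁/∂y = -6*x*z + 8*x - 9*y^2 - 2
∇×A = (8*x*y, 6*x*y - 4*x - 4*y^2, -6*x*z + 8*x - 9*y^2 - 2)
At (2, -3, -3): (-48, -80, -31).

(-48, -80, -31)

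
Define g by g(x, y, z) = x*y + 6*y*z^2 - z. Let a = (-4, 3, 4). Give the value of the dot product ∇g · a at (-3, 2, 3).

∂g/∂x = y
∂g/∂y = x + 6*z^2
∂g/∂z = 12*y*z - 1
∇g at (-3, 2, 3) = (2, 51, 71)
∇g · a = (2)(-4) + (51)(3) + (71)(4) = 429

429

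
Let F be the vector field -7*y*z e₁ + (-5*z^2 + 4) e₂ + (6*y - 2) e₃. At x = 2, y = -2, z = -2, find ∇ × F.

(-14, 14, -14)

(∇×F)₁ = ∂F₃/∂y − ∂F₂/∂z = 10*z + 6
(∇×F)₂ = ∂F₁/∂z − ∂F₃/∂x = -7*y
(∇×F)₃ = ∂F₂/∂x − ∂F₁/∂y = 7*z
∇×F = (10*z + 6, -7*y, 7*z)
At (2, -2, -2): (-14, 14, -14).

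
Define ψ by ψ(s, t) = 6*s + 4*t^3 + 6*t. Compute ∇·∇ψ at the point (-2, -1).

-24

∂²ψ/∂s² = 0
∂²ψ/∂t² = 24*t
∇²ψ = 24*t
At (-2, -1): -24.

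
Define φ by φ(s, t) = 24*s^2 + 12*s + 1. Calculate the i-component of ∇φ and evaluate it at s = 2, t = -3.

108

(∇φ)_1 = ∂φ/∂s = 48*s + 12
At (2, -3): 108.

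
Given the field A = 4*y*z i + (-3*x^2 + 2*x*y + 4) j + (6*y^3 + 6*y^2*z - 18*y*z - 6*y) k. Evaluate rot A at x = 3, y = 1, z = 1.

(∇×A)₁ = ∂A₃/∂y − ∂A₂/∂z = 18*y^2 + 12*y*z - 18*z - 6
(∇×A)₂ = ∂A₁/∂z − ∂A₃/∂x = 4*y
(∇×A)₃ = ∂A₂/∂x − ∂A₁/∂y = -6*x + 2*y - 4*z
∇×A = (18*y^2 + 12*y*z - 18*z - 6, 4*y, -6*x + 2*y - 4*z)
At (3, 1, 1): (6, 4, -20).

(6, 4, -20)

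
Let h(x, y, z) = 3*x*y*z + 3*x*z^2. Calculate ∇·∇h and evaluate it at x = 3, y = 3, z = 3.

18

∂²h/∂x² = 0
∂²h/∂y² = 0
∂²h/∂z² = 6*x
∇²h = 6*x
At (3, 3, 3): 18.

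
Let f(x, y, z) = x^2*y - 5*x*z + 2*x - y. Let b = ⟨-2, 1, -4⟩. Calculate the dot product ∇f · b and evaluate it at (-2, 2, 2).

-5

∂f/∂x = 2*x*y - 5*z + 2
∂f/∂y = x^2 - 1
∂f/∂z = -5*x
∇f at (-2, 2, 2) = (-16, 3, 10)
∇f · b = (-16)(-2) + (3)(1) + (10)(-4) = -5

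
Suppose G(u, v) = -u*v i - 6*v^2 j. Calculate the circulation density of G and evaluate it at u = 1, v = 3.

1

∂G₂/∂u = 0
∂G₁/∂v = -u
Scalar curl = u
At (1, 3): 1.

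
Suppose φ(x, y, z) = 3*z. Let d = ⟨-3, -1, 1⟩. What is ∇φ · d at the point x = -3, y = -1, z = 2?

3

∂φ/∂x = 0
∂φ/∂y = 0
∂φ/∂z = 3
∇φ at (-3, -1, 2) = (0, 0, 3)
∇φ · d = (0)(-3) + (0)(-1) + (3)(1) = 3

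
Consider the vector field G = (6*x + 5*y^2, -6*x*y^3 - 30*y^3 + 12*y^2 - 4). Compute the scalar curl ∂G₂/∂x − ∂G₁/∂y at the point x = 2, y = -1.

16

∂G₂/∂x = -6*y^3
∂G₁/∂y = 10*y
Scalar curl = -6*y^3 - 10*y
At (2, -1): 16.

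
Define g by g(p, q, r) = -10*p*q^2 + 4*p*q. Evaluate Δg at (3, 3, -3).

∂²g/∂p² = 0
∂²g/∂q² = -20*p
∂²g/∂r² = 0
∇²g = -20*p
At (3, 3, -3): -60.

-60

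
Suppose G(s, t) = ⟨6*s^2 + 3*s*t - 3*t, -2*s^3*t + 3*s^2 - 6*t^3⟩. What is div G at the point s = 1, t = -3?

-161

∂G₁/∂s = 12*s + 3*t
∂G₂/∂t = -2*s^3 - 18*t^2
∇·G = -2*s^3 + 12*s - 18*t^2 + 3*t
At (1, -3): -161.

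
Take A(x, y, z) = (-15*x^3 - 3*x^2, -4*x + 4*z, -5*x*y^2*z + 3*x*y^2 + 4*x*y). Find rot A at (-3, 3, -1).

(∇×A)₁ = ∂A₃/∂y − ∂A₂/∂z = -10*x*y*z + 6*x*y + 4*x - 4
(∇×A)₂ = ∂A₁/∂z − ∂A₃/∂x = 5*y^2*z - 3*y^2 - 4*y
(∇×A)₃ = ∂A₂/∂x − ∂A₁/∂y = -4
∇×A = (-10*x*y*z + 6*x*y + 4*x - 4, 5*y^2*z - 3*y^2 - 4*y, -4)
At (-3, 3, -1): (-160, -84, -4).

(-160, -84, -4)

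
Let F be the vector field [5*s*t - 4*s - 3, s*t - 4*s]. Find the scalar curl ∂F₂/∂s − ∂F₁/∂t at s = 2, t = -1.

-15

∂F₂/∂s = t - 4
∂F₁/∂t = 5*s
Scalar curl = -5*s + t - 4
At (2, -1): -15.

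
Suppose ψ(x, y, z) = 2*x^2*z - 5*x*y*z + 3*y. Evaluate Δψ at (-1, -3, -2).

-8

∂²ψ/∂x² = 4*z
∂²ψ/∂y² = 0
∂²ψ/∂z² = 0
∇²ψ = 4*z
At (-1, -3, -2): -8.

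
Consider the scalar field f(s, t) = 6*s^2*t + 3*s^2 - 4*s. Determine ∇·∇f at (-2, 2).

30

∂²f/∂s² = 6*(2*t + 1)
∂²f/∂t² = 0
∇²f = 12*t + 6
At (-2, 2): 30.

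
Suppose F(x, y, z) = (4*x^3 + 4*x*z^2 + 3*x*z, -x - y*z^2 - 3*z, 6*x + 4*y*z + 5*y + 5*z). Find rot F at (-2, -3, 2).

(4, -44, -1)

(∇×F)₁ = ∂F₃/∂y − ∂F₂/∂z = 2*y*z + 4*z + 8
(∇×F)₂ = ∂F₁/∂z − ∂F₃/∂x = 8*x*z + 3*x - 6
(∇×F)₃ = ∂F₂/∂x − ∂F₁/∂y = -1
∇×F = (2*y*z + 4*z + 8, 8*x*z + 3*x - 6, -1)
At (-2, -3, 2): (4, -44, -1).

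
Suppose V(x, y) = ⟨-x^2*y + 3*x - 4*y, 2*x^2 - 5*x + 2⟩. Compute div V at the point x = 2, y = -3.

∂V₁/∂x = -2*x*y + 3
∂V₂/∂y = 0
∇·V = -2*x*y + 3
At (2, -3): 15.

15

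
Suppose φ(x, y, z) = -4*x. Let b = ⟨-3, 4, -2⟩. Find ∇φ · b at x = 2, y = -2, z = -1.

∂φ/∂x = -4
∂φ/∂y = 0
∂φ/∂z = 0
∇φ at (2, -2, -1) = (-4, 0, 0)
∇φ · b = (-4)(-3) + (0)(4) + (0)(-2) = 12

12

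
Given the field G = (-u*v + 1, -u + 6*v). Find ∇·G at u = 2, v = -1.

∂G₁/∂u = -v
∂G₂/∂v = 6
∇·G = -v + 6
At (2, -1): 7.

7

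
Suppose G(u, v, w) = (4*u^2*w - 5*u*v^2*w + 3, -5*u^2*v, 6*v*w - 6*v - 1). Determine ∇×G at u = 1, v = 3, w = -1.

(∇×G)₁ = ∂G₃/∂v − ∂G₂/∂w = 6*w - 6
(∇×G)₂ = ∂G₁/∂w − ∂G₃/∂u = 4*u^2 - 5*u*v^2
(∇×G)₃ = ∂G₂/∂u − ∂G₁/∂v = 10*u*v*w - 10*u*v
∇×G = (6*w - 6, 4*u^2 - 5*u*v^2, 10*u*v*w - 10*u*v)
At (1, 3, -1): (-12, -41, -60).

(-12, -41, -60)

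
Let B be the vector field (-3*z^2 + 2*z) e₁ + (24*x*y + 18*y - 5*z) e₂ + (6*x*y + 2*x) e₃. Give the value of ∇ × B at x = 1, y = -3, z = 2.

(∇×B)₁ = ∂B₃/∂y − ∂B₂/∂z = 6*x + 5
(∇×B)₂ = ∂B₁/∂z − ∂B₃/∂x = -6*y - 6*z
(∇×B)₃ = ∂B₂/∂x − ∂B₁/∂y = 24*y
∇×B = (6*x + 5, -6*y - 6*z, 24*y)
At (1, -3, 2): (11, 6, -72).

(11, 6, -72)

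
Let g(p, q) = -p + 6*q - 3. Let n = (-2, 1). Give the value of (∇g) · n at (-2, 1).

8

∂g/∂p = -1
∂g/∂q = 6
∇g at (-2, 1) = (-1, 6)
∇g · n = (-1)(-2) + (6)(1) = 8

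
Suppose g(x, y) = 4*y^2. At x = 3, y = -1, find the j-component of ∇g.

-8

(∇g)_2 = ∂g/∂y = 8*y
At (3, -1): -8.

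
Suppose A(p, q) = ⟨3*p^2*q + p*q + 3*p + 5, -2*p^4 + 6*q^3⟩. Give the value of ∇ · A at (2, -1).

∂A₁/∂p = 6*p*q + q + 3
∂A₂/∂q = 18*q^2
∇·A = 6*p*q + 18*q^2 + q + 3
At (2, -1): 8.

8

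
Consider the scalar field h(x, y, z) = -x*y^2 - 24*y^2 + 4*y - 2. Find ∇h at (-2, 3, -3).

∂h/∂x = -y^2
∂h/∂y = -2*x*y - 48*y + 4
∂h/∂z = 0
∇h = (-y^2, -2*x*y - 48*y + 4, 0)
At (-2, 3, -3): (-9, -128, 0).

(-9, -128, 0)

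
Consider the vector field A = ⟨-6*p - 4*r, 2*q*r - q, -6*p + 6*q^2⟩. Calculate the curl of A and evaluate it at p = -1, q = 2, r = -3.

(∇×A)₁ = ∂A₃/∂q − ∂A₂/∂r = 10*q
(∇×A)₂ = ∂A₁/∂r − ∂A₃/∂p = 2
(∇×A)₃ = ∂A₂/∂p − ∂A₁/∂q = 0
∇×A = (10*q, 2, 0)
At (-1, 2, -3): (20, 2, 0).

(20, 2, 0)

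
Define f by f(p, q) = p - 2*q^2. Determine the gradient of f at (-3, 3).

(1, -12)

∂f/∂p = 1
∂f/∂q = -4*q
∇f = (1, -4*q)
At (-3, 3): (1, -12).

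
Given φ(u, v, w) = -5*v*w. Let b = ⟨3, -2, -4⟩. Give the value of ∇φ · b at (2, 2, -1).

30

∂φ/∂u = 0
∂φ/∂v = -5*w
∂φ/∂w = -5*v
∇φ at (2, 2, -1) = (0, 5, -10)
∇φ · b = (0)(3) + (5)(-2) + (-10)(-4) = 30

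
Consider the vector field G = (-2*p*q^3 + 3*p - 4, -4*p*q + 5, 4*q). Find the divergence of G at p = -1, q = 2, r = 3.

∂G₁/∂p = -2*q^3 + 3
∂G₂/∂q = -4*p
∂G₃/∂r = 0
∇·G = -4*p - 2*q^3 + 3
At (-1, 2, 3): -9.

-9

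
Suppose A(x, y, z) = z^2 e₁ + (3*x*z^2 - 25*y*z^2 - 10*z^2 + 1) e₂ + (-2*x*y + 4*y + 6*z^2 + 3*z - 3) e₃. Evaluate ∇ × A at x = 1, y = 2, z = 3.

(∇×A)₁ = ∂A₃/∂y − ∂A₂/∂z = -6*x*z - 2*x + 50*y*z + 20*z + 4
(∇×A)₂ = ∂A₁/∂z − ∂A₃/∂x = 2*y + 2*z
(∇×A)₃ = ∂A₂/∂x − ∂A₁/∂y = 3*z^2
∇×A = (-6*x*z - 2*x + 50*y*z + 20*z + 4, 2*y + 2*z, 3*z^2)
At (1, 2, 3): (344, 10, 27).

(344, 10, 27)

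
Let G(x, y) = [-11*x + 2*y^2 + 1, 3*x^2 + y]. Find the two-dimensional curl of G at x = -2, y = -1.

-8

∂G₂/∂x = 6*x
∂G₁/∂y = 4*y
Scalar curl = 6*x - 4*y
At (-2, -1): -8.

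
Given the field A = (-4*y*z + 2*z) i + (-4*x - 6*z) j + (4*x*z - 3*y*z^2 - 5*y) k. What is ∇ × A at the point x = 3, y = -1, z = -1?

(-2, 10, -8)

(∇×A)₁ = ∂A₃/∂y − ∂A₂/∂z = -3*z^2 + 1
(∇×A)₂ = ∂A₁/∂z − ∂A₃/∂x = -4*y - 4*z + 2
(∇×A)₃ = ∂A₂/∂x − ∂A₁/∂y = 4*z - 4
∇×A = (-3*z^2 + 1, -4*y - 4*z + 2, 4*z - 4)
At (3, -1, -1): (-2, 10, -8).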